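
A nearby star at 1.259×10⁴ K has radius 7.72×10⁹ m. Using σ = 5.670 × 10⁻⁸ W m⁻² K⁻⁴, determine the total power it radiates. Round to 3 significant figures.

Surface area A = 4πR² = 4π(7.72×10⁹ m)² = 7.48936×10²⁰ m².
P = σAT⁴ = 5.670×10⁻⁸ × 7.48936×10²⁰ × (1.259×10⁴)⁴ = 1.07×10³⁰ W.

P ≈ 1.07×10³⁰ W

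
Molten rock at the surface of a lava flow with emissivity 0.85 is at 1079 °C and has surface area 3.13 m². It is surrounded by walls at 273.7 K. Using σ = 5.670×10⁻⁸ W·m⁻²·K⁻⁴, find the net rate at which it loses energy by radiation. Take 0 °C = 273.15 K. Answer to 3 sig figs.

Net loss ≈ 5.03×10⁵ W

T = 1079 °C + 273.15 = 1352.15 K.
Area A = 3.13 m².
Net radiated power P_net = εσA(T⁴ − T₀⁴) = 0.85×5.670×10⁻⁸×3.13×(1352.15⁴ − 273.7⁴).
T⁴ − T₀⁴ = 3.34272×10¹² − 5.61176×10⁹ = 3.33711×10¹² K⁴, so P_net = 5.03×10⁵ W.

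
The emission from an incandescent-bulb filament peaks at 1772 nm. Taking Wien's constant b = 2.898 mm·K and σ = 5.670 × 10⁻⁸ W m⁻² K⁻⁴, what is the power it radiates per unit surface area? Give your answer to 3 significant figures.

Wien's law: T = b/λ_max = 2.898×10⁻³/1.772×10⁻⁶ = 1635.44 K.
Then I = σT⁴ = 5.670×10⁻⁸×(1635.44)⁴ = 4.06×10⁵ W/m².

I ≈ 4.06×10⁵ W/m²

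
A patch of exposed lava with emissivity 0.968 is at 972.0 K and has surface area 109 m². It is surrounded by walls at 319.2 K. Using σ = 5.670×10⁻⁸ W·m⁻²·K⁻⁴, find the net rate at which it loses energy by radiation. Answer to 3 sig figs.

Net loss ≈ 5.28×10⁶ W

Area A = 109 m².
Net radiated power P_net = εσA(T⁴ − T₀⁴) = 0.968×5.670×10⁻⁸×109×(972.0⁴ − 319.2⁴).
T⁴ − T₀⁴ = 8.92617×10¹¹ − 1.03813×10¹⁰ = 8.82236×10¹¹ K⁴, so P_net = 5.28×10⁶ W.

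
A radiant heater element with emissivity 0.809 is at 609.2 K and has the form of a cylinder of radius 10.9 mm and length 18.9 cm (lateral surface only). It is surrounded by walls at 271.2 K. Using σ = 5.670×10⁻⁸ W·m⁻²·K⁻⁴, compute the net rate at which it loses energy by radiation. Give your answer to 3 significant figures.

Net loss ≈ 78.6 W

Lateral area A = 2πrL = 2π×0.0109×0.189 = 0.0129440 m².
Net radiated power P_net = εσA(T⁴ − T₀⁴) = 0.809×5.670×10⁻⁸×0.0129440×(609.2⁴ − 271.2⁴).
T⁴ − T₀⁴ = 1.37733×10¹¹ − 5.40952×10⁹ = 1.32323×10¹¹ K⁴, so P_net = 78.6 W.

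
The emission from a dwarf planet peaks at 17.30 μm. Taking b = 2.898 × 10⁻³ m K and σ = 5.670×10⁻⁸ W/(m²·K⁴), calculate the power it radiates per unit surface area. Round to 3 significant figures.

Wien's law: T = b/λ_max = 2.898×10⁻³/1.730×10⁻⁵ = 167.514 K.
Then I = σT⁴ = 5.670×10⁻⁸×(167.514)⁴ = 44.6 W/m².

I ≈ 44.6 W/m²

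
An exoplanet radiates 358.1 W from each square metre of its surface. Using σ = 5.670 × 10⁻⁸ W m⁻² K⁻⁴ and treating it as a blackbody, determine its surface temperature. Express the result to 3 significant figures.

I = σT⁴, so T = (I/σ)^(1/4) = (358.1/(5.670×10⁻⁸))^(1/4) = 282 K.

T ≈ 282 K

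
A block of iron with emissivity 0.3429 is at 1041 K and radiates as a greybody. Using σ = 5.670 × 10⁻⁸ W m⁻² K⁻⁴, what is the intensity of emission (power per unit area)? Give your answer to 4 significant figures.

I ≈ 2.283×10⁴ W/m²

Stefan–Boltzmann: I = εσT⁴ = 0.3429 × 5.670×10⁻⁸ × (1041)⁴ = 2.283×10⁴ W/m².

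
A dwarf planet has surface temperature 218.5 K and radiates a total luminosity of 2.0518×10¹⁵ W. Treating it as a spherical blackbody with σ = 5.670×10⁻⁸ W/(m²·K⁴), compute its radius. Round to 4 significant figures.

L = 4πR²σT⁴ ⇒ R = √(L/(4πσT⁴)).
σT⁴ = 129.238 W/m², so R = √(2.0518×10¹⁵/(4π×129.238)) = 1.124×10⁶ m.

R ≈ 1.124×10⁶ m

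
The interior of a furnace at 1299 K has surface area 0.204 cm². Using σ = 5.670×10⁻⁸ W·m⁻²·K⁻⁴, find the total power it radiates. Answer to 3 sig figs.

P ≈ 3.29 W

Area A = 0.204 cm² = 2.04×10⁻⁵ m².
P = σAT⁴ = 5.670×10⁻⁸ × 2.04×10⁻⁵ × (1299)⁴ = 3.29 W.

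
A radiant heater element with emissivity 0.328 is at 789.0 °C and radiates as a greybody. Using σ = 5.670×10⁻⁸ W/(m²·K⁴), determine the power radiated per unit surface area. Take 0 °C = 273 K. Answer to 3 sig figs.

I ≈ 2.37×10⁴ W/m²

T = 789.0 °C + 273 = 1062.0 K.
Stefan–Boltzmann: I = εσT⁴ = 0.328 × 5.670×10⁻⁸ × (1062.0)⁴ = 2.37×10⁴ W/m².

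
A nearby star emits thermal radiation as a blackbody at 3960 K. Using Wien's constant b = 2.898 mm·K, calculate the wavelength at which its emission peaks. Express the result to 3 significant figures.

λ_max ≈ 732 nm

Wien's displacement law: λ_max = b/T = (2.898×10⁻³ m·K)/(3960 K) = 7.318×10⁻⁷ m.
That is 732 nm, in the visible range.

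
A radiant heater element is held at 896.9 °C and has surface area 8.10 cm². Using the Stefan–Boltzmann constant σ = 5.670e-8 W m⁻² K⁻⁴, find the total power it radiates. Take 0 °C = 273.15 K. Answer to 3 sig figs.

T = 896.9 °C + 273.15 = 1170.05 K.
Area A = 8.10 cm² = 8.10×10⁻⁴ m².
P = σAT⁴ = 5.670×10⁻⁸ × 8.10×10⁻⁴ × (1170.05)⁴ = 86.1 W.

P ≈ 86.1 W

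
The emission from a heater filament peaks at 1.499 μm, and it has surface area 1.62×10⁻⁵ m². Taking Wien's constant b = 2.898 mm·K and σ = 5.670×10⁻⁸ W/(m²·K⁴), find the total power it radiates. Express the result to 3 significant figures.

Wien's law: T = b/λ_max = 2.898×10⁻³/1.499×10⁻⁶ = 1933.29 K.
Area A = 1.62×10⁻⁵ m².
Then P = σAT⁴ = 5.670×10⁻⁸×1.62×10⁻⁵×(1933.29)⁴ = 12.8 W.

P ≈ 12.8 W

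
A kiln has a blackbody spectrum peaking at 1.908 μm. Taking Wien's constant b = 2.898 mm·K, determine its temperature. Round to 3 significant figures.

Wien's law gives T = b/λ_max = (2.898×10⁻³ m·K)/(1.908×10⁻⁶ m) = 1.52×10³ K.

T ≈ 1.52×10³ K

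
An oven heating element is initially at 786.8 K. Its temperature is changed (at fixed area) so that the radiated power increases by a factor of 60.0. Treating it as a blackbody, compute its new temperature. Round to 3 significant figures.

T₂ ≈ 2.19×10³ K

P ∝ T⁴, so T₂/T₁ = (P₂/P₁)^(1/4) = (60.0)^(1/4) = 2.78316.
T₂ = 786.8 × 2.78316 = 2.19×10³ K.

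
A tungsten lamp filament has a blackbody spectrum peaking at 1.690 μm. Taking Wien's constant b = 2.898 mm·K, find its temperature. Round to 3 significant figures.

T ≈ 1.71×10³ K

Wien's law gives T = b/λ_max = (2.898×10⁻³ m·K)/(1.690×10⁻⁶ m) = 1.71×10³ K.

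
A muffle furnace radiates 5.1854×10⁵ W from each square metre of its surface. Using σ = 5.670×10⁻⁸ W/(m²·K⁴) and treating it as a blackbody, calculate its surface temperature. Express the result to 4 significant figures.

I = σT⁴, so T = (I/σ)^(1/4) = (5.1854×10⁵/(5.670×10⁻⁸))^(1/4) = 1739 K.

T ≈ 1739 K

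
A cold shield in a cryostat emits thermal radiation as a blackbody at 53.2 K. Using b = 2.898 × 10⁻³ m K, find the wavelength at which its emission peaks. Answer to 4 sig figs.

Wien's displacement law: λ_max = b/T = (2.898×10⁻³ m·K)/(53.2 K) = 5.4474×10⁻⁵ m.
That is 54.47 μm, in the infrared range.

λ_max ≈ 54.47 μm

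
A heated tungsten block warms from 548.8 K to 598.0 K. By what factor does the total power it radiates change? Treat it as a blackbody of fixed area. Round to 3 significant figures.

P ∝ T⁴, so P₂/P₁ = (T₂/T₁)⁴ = (598.0/548.8)⁴ = (1.08965)⁴ = 1.41.

P₂/P₁ ≈ 1.41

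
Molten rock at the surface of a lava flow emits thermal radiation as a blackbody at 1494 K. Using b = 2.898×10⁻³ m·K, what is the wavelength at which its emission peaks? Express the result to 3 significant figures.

Wien's displacement law: λ_max = b/T = (2.898×10⁻³ m·K)/(1494 K) = 1.940×10⁻⁶ m.
That is 1.94×10³ nm, in the infrared range.

λ_max ≈ 1.94×10³ nm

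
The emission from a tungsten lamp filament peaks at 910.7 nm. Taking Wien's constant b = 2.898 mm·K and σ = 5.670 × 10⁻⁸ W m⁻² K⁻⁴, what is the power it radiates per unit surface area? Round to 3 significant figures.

I ≈ 5.81×10⁶ W/m²

Wien's law: T = b/λ_max = 2.898×10⁻³/9.107×10⁻⁷ = 3182.17 K.
Then I = σT⁴ = 5.670×10⁻⁸×(3182.17)⁴ = 5.81×10⁶ W/m².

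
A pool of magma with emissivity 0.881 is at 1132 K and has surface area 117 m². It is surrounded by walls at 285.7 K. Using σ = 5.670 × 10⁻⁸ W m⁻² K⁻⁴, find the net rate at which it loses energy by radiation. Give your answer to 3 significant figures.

Area A = 117 m².
Net radiated power P_net = εσA(T⁴ − T₀⁴) = 0.881×5.670×10⁻⁸×117×(1132⁴ − 285.7⁴).
T⁴ − T₀⁴ = 1.64205×10¹² − 6.66256×10⁹ = 1.63539×10¹² K⁴, so P_net = 9.56×10⁶ W.

Net loss ≈ 9.56×10⁶ W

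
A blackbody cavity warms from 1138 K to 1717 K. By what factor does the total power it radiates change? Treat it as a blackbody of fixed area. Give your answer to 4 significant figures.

P ∝ T⁴, so P₂/P₁ = (T₂/T₁)⁴ = (1717/1138)⁴ = (1.50879)⁴ = 5.182.

P₂/P₁ ≈ 5.182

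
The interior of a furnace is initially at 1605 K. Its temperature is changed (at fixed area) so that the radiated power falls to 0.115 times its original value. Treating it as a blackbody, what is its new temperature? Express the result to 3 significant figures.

T₂ ≈ 935 K

P ∝ T⁴, so T₂/T₁ = (P₂/P₁)^(1/4) = (0.115)^(1/4) = 0.582337.
T₂ = 1605 × 0.582337 = 935 K.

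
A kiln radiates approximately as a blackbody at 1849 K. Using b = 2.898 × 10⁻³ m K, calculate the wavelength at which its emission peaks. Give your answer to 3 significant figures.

Wien's displacement law: λ_max = b/T = (2.898×10⁻³ m·K)/(1849 K) = 1.567×10⁻⁶ m.
That is 1.57 μm, in the infrared range.

λ_max ≈ 1.57 μm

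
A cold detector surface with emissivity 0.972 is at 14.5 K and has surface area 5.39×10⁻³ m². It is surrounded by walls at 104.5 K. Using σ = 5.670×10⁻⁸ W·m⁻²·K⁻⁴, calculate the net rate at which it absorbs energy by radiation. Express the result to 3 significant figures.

Area A = 5.39×10⁻³ m².
Net radiated power P_net = εσA(T⁴ − T₀⁴) = 0.972×5.670×10⁻⁸×5.39×10⁻³×(14.5⁴ − 104.5⁴).
T⁴ − T₀⁴ = 44205.1 − 1.19252×10⁸ = -1.19208×10⁸ K⁴, so P_net = -0.0354 W — negative, meaning a net gain of 0.0354 W.

Net gain ≈ 0.0354 W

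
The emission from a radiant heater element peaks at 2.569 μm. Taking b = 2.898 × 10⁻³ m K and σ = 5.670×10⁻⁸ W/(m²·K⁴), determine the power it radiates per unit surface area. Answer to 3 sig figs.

I ≈ 9.18×10⁴ W/m²

Wien's law: T = b/λ_max = 2.898×10⁻³/2.569×10⁻⁶ = 1128.07 K.
Then I = σT⁴ = 5.670×10⁻⁸×(1128.07)⁴ = 9.18×10⁴ W/m².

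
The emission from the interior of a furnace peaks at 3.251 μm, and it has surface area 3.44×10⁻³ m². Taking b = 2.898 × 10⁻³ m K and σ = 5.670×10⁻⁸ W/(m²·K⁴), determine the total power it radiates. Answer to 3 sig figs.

Wien's law: T = b/λ_max = 2.898×10⁻³/3.251×10⁻⁶ = 891.418 K.
Area A = 3.44×10⁻³ m².
Then P = σAT⁴ = 5.670×10⁻⁸×3.44×10⁻³×(891.418)⁴ = 123 W.

P ≈ 123 W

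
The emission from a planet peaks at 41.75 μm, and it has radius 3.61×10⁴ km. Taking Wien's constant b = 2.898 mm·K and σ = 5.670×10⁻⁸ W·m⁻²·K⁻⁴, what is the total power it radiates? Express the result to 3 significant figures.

P ≈ 2.16×10¹⁶ W

Wien's law: T = b/λ_max = 2.898×10⁻³/4.175×10⁻⁵ = 69.4132 K.
Surface area A = 4πR² = 4π(3.61×10⁷ m)² = 1.63766×10¹⁶ m².
Then P = σAT⁴ = 5.670×10⁻⁸×1.63766×10¹⁶×(69.4132)⁴ = 2.16×10¹⁶ W.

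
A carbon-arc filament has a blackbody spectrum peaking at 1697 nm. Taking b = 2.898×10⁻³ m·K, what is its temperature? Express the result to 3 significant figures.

T ≈ 1.71×10³ K

Wien's law gives T = b/λ_max = (2.898×10⁻³ m·K)/(1.697×10⁻⁶ m) = 1.71×10³ K.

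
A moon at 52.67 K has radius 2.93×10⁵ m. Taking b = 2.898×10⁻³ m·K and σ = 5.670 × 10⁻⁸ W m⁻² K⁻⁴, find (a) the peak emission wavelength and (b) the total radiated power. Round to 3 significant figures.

(a) λ_max = b/T = 2.898×10⁻³/52.67 = 5.502×10⁻⁵ m = 55.0 μm.
Surface area A = 4πR² = 4π(2.93×10⁵ m)² = 1.07881×10¹² m².
(b) P = σAT⁴ = 5.670×10⁻⁸×1.07881×10¹²×(52.67)⁴ = 4.71×10¹¹ W.

λ_max ≈ 55.0 μm; P ≈ 4.71×10¹¹ W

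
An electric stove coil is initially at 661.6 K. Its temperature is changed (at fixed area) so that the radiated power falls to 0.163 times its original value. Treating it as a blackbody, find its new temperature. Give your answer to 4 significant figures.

T₂ ≈ 420.4 K

P ∝ T⁴, so T₂/T₁ = (P₂/P₁)^(1/4) = (0.163)^(1/4) = 0.635400.
T₂ = 661.6 × 0.635400 = 420.4 K.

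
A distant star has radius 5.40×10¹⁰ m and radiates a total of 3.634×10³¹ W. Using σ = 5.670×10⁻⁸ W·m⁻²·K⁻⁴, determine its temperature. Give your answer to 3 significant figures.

T ≈ 1.15×10⁴ K

Surface area A = 4πR² = 4π(5.40×10¹⁰ m)² = 3.66435×10²² m².
P = σAT⁴ ⇒ T = (P/(σA))^(1/4) = (3.634×10³¹/(5.670×10⁻⁸×3.66435×10²²))^(1/4) = 1.15×10⁴ K.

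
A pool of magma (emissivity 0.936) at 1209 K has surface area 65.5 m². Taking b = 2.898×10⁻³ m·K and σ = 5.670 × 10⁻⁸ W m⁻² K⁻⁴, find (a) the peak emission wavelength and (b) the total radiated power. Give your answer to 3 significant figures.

(a) λ_max = b/T = 2.898×10⁻³/1209 = 2.397×10⁻⁶ m = 2.40 μm.
Area A = 65.5 m².
(b) P = εσAT⁴ = 0.936×5.670×10⁻⁸×65.5×(1209)⁴ = 7.43×10⁶ W.

λ_max ≈ 2.40 μm; P ≈ 7.43×10⁶ W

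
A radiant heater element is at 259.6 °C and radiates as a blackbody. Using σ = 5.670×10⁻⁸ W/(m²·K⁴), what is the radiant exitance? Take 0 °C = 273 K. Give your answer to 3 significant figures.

I ≈ 4.56×10³ W/m²

T = 259.6 °C + 273 = 532.6 K.
Stefan–Boltzmann: I = σT⁴ = 5.670×10⁻⁸ × (532.6)⁴ = 4.56×10³ W/m².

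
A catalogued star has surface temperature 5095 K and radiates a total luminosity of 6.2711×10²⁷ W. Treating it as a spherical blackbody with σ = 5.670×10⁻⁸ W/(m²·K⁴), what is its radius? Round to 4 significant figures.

R ≈ 3.614×10⁹ m

L = 4πR²σT⁴ ⇒ R = √(L/(4πσT⁴)).
σT⁴ = 3.82085×10⁷ W/m², so R = √(6.2711×10²⁷/(4π×3.82085×10⁷)) = 3.614×10⁹ m.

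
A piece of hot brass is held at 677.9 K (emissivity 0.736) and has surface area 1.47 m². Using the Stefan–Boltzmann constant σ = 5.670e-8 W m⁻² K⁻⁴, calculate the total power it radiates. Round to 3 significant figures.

P ≈ 1.30×10⁴ W

Area A = 1.47 m².
P = εσAT⁴ = 0.736 × 5.670×10⁻⁸ × 1.47 × (677.9)⁴ = 1.30×10⁴ W.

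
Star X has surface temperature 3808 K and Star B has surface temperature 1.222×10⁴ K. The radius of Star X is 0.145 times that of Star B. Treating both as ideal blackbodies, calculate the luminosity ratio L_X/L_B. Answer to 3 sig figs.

L ∝ R²T⁴, so L_X/L_B = (R_X/R_B)²(T_X/T_B)⁴ = (0.145)² × (3808/1.222×10⁴)⁴ = 0.021025 × 9.42981×10⁻³ = 1.98×10⁻⁴.

L_X/L_B ≈ 1.98×10⁻⁴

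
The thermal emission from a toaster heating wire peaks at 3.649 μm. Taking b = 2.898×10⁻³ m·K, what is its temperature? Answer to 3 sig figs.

T ≈ 794 K

Wien's law gives T = b/λ_max = (2.898×10⁻³ m·K)/(3.649×10⁻⁶ m) = 794 K.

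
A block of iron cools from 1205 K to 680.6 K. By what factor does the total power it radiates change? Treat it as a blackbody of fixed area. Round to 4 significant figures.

P₂/P₁ ≈ 0.1018

P ∝ T⁴, so P₂/P₁ = (T₂/T₁)⁴ = (680.6/1205)⁴ = (0.564813)⁴ = 0.1018.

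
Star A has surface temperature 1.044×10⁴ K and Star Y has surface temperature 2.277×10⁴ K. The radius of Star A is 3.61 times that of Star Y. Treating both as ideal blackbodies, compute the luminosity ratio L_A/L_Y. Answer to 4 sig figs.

L_A/L_Y ≈ 0.5759

L ∝ R²T⁴, so L_A/L_Y = (R_A/R_Y)²(T_A/T_Y)⁴ = (3.61)² × (1.044×10⁴/2.277×10⁴)⁴ = 13.0321 × 0.0441926 = 0.5759.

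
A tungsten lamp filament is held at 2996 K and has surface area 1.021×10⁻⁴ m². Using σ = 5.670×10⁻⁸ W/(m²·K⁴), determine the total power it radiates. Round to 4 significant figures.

Area A = 1.021×10⁻⁴ m².
P = σAT⁴ = 5.670×10⁻⁸ × 1.021×10⁻⁴ × (2996)⁴ = 466.4 W.

P ≈ 466.4 W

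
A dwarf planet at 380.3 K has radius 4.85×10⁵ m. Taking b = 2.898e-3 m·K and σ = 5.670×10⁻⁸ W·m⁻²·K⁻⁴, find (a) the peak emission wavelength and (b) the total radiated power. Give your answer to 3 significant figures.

(a) λ_max = b/T = 2.898×10⁻³/380.3 = 7.620×10⁻⁶ m = 7.62 μm.
Surface area A = 4πR² = 4π(4.85×10⁵ m)² = 2.95592×10¹² m².
(b) P = σAT⁴ = 5.670×10⁻⁸×2.95592×10¹²×(380.3)⁴ = 3.51×10¹⁵ W.

λ_max ≈ 7.62 μm; P ≈ 3.51×10¹⁵ W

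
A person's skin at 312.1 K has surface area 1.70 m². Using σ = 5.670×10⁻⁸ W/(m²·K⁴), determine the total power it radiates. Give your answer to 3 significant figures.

P ≈ 915 W

Area A = 1.70 m².
P = σAT⁴ = 5.670×10⁻⁸ × 1.70 × (312.1)⁴ = 915 W.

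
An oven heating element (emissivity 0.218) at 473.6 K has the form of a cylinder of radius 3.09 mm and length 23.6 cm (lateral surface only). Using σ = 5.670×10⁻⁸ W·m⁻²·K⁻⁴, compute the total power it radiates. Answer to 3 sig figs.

Lateral area A = 2πrL = 2π×3.09×10⁻³×0.236 = 4.58195×10⁻³ m².
P = εσAT⁴ = 0.218 × 5.670×10⁻⁸ × 4.58195×10⁻³ × (473.6)⁴ = 2.85 W.

P ≈ 2.85 W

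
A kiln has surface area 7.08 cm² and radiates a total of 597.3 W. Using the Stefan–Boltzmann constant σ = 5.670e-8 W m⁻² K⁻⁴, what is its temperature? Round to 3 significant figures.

Area A = 7.08 cm² = 7.08×10⁻⁴ m².
P = σAT⁴ ⇒ T = (P/(σA))^(1/4) = (597.3/(5.670×10⁻⁸×7.08×10⁻⁴))^(1/4) = 1.96×10³ K.

T ≈ 1.96×10³ K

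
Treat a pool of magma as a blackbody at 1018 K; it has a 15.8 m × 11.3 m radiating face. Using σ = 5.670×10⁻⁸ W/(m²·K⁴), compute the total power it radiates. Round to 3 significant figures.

Area A = 15.8 × 11.3 = 178.54 m².
P = σAT⁴ = 5.670×10⁻⁸ × 178.54 × (1018)⁴ = 1.09×10⁷ W.

P ≈ 1.09×10⁷ W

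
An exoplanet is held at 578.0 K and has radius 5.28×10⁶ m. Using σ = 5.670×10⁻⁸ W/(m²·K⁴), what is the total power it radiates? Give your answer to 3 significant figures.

P ≈ 2.22×10¹⁸ W

Surface area A = 4πR² = 4π(5.28×10⁶ m)² = 3.50330×10¹⁴ m².
P = σAT⁴ = 5.670×10⁻⁸ × 3.50330×10¹⁴ × (578.0)⁴ = 2.22×10¹⁸ W.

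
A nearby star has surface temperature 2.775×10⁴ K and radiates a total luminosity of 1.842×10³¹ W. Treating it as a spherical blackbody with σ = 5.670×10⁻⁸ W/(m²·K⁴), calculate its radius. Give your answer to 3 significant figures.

L = 4πR²σT⁴ ⇒ R = √(L/(4πσT⁴)).
σT⁴ = 3.36229×10¹⁰ W/m², so R = √(1.842×10³¹/(4π×3.36229×10¹⁰)) = 6.60×10⁹ m.

R ≈ 6.60×10⁹ m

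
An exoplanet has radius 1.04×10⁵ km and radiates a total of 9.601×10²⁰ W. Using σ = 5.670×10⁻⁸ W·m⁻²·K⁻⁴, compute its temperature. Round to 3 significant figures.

T ≈ 594 K

Surface area A = 4πR² = 4π(1.04×10⁸ m)² = 1.35918×10¹⁷ m².
P = σAT⁴ ⇒ T = (P/(σA))^(1/4) = (9.601×10²⁰/(5.670×10⁻⁸×1.35918×10¹⁷))^(1/4) = 594 K.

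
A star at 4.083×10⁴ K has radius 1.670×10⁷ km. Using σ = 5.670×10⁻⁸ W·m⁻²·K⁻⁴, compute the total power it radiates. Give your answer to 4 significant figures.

Surface area A = 4πR² = 4π(1.670×10¹⁰ m)² = 3.50464×10²¹ m².
P = σAT⁴ = 5.670×10⁻⁸ × 3.50464×10²¹ × (4.083×10⁴)⁴ = 5.523×10³² W.

P ≈ 5.523×10³² W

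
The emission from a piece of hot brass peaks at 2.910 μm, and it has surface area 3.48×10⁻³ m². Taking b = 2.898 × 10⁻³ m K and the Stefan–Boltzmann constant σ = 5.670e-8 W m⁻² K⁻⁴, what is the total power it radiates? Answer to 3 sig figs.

Wien's law: T = b/λ_max = 2.898×10⁻³/2.910×10⁻⁶ = 995.876 K.
Area A = 3.48×10⁻³ m².
Then P = σAT⁴ = 5.670×10⁻⁸×3.48×10⁻³×(995.876)⁴ = 194 W.

P ≈ 194 W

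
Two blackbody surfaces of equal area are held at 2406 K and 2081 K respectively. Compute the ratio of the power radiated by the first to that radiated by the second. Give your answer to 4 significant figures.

P₁/P₂ ≈ 1.787

With equal areas, P₁/P₂ = (T₁/T₂)⁴ = (2406/2081)⁴ = 1.787.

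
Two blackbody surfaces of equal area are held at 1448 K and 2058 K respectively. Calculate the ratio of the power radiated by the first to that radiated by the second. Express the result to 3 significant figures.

P₁/P₂ ≈ 0.245

With equal areas, P₁/P₂ = (T₁/T₂)⁴ = (1448/2058)⁴ = 0.245.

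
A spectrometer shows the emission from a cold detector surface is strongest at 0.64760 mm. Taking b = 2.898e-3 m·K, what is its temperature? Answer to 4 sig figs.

T ≈ 4.475 K

Wien's law gives T = b/λ_max = (2.898×10⁻³ m·K)/(6.4760×10⁻⁴ m) = 4.475 K.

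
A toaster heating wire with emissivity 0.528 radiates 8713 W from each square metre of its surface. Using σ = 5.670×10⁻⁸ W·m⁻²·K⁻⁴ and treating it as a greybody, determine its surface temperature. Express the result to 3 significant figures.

T ≈ 734 K

I = εσT⁴, so T = (I/εσ)^(1/4) = (8713/(0.528×5.670×10⁻⁸))^(1/4) = 734 K.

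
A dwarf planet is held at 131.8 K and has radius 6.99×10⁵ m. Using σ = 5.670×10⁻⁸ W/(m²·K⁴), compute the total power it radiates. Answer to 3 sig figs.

P ≈ 1.05×10¹⁴ W

Surface area A = 4πR² = 4π(6.99×10⁵ m)² = 6.13994×10¹² m².
P = σAT⁴ = 5.670×10⁻⁸ × 6.13994×10¹² × (131.8)⁴ = 1.05×10¹⁴ W.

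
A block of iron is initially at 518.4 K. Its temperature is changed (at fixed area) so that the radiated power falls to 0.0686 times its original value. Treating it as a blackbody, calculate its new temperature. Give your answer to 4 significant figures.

P ∝ T⁴, so T₂/T₁ = (P₂/P₁)^(1/4) = (0.0686)^(1/4) = 0.511777.
T₂ = 518.4 × 0.511777 = 265.3 K.

T₂ ≈ 265.3 K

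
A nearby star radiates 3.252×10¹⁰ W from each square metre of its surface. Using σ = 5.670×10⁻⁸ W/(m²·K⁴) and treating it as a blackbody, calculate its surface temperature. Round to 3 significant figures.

T ≈ 2.75×10⁴ K

I = σT⁴, so T = (I/σ)^(1/4) = (3.252×10¹⁰/(5.670×10⁻⁸))^(1/4) = 2.75×10⁴ K.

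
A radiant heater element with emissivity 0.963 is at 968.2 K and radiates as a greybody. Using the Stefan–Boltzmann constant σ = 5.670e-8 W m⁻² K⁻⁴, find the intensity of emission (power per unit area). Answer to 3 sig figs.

I ≈ 4.80×10⁴ W/m²

Stefan–Boltzmann: I = εσT⁴ = 0.963 × 5.670×10⁻⁸ × (968.2)⁴ = 4.80×10⁴ W/m².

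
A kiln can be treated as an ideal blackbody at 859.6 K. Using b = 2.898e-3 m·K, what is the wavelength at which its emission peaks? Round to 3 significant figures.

Wien's displacement law: λ_max = b/T = (2.898×10⁻³ m·K)/(859.6 K) = 3.371×10⁻⁶ m.
That is 3.37 μm, in the infrared range.

λ_max ≈ 3.37 μm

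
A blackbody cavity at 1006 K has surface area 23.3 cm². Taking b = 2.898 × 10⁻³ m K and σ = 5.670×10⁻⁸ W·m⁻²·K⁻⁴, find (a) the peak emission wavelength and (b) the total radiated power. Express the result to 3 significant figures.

λ_max ≈ 2.88×10³ nm; P ≈ 135 W

(a) λ_max = b/T = 2.898×10⁻³/1006 = 2.881×10⁻⁶ m = 2.88×10³ nm.
Area A = 23.3 cm² = 2.33×10⁻³ m².
(b) P = σAT⁴ = 5.670×10⁻⁸×2.33×10⁻³×(1006)⁴ = 135 W.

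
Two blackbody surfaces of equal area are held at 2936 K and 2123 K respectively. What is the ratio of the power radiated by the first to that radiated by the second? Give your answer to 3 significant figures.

P₁/P₂ ≈ 3.66

With equal areas, P₁/P₂ = (T₁/T₂)⁴ = (2936/2123)⁴ = 3.66.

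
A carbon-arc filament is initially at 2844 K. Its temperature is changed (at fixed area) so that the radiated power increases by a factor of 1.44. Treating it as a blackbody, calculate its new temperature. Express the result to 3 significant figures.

P ∝ T⁴, so T₂/T₁ = (P₂/P₁)^(1/4) = (1.44)^(1/4) = 1.09545.
T₂ = 2844 × 1.09545 = 3.12×10³ K.

T₂ ≈ 3.12×10³ K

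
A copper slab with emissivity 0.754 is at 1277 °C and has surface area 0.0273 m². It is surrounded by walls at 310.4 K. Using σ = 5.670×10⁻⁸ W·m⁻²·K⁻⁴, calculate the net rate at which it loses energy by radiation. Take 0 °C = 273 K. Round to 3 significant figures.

T = 1277 °C + 273 = 1550 K.
Area A = 0.0273 m².
Net radiated power P_net = εσA(T⁴ − T₀⁴) = 0.754×5.670×10⁻⁸×0.0273×(1550⁴ − 310.4⁴).
T⁴ − T₀⁴ = 5.77201×10¹² − 9.28297×10⁹ = 5.76273×10¹² K⁴, so P_net = 6.73×10³ W.

Net loss ≈ 6.73×10³ W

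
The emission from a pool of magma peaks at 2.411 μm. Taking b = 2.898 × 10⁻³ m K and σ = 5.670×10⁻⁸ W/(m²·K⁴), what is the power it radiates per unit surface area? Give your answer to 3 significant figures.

I ≈ 1.18×10⁵ W/m²

Wien's law: T = b/λ_max = 2.898×10⁻³/2.411×10⁻⁶ = 1201.99 K.
Then I = σT⁴ = 5.670×10⁻⁸×(1201.99)⁴ = 1.18×10⁵ W/m².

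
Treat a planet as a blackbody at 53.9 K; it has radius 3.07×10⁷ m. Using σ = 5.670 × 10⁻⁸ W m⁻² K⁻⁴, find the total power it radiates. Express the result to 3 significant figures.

P ≈ 5.67×10¹⁵ W

Surface area A = 4πR² = 4π(3.07×10⁷ m)² = 1.18437×10¹⁶ m².
P = σAT⁴ = 5.670×10⁻⁸ × 1.18437×10¹⁶ × (53.9)⁴ = 5.67×10¹⁵ W.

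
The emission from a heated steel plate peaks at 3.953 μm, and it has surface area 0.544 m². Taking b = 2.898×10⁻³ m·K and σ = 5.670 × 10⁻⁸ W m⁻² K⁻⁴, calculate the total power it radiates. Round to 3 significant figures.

P ≈ 8.91×10³ W

Wien's law: T = b/λ_max = 2.898×10⁻³/3.953×10⁻⁶ = 733.114 K.
Area A = 0.544 m².
Then P = σAT⁴ = 5.670×10⁻⁸×0.544×(733.114)⁴ = 8.91×10³ W.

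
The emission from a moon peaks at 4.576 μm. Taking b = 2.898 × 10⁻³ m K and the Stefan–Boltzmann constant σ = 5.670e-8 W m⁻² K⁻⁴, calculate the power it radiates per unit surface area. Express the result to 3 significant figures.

Wien's law: T = b/λ_max = 2.898×10⁻³/4.576×10⁻⁶ = 633.304 K.
Then I = σT⁴ = 5.670×10⁻⁸×(633.304)⁴ = 9.12×10³ W/m².

I ≈ 9.12×10³ W/m²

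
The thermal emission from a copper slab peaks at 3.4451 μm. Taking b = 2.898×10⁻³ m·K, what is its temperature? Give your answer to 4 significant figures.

Wien's law gives T = b/λ_max = (2.898×10⁻³ m·K)/(3.4451×10⁻⁶ m) = 841.2 K.

T ≈ 841.2 K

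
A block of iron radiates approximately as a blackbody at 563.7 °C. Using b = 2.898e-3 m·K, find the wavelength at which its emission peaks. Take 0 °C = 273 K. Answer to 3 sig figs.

λ_max ≈ 3.46 μm

T = 563.7 °C + 273 = 836.7 K.
Wien's displacement law: λ_max = b/T = (2.898×10⁻³ m·K)/(836.7 K) = 3.464×10⁻⁶ m.
That is 3.46 μm, in the infrared range.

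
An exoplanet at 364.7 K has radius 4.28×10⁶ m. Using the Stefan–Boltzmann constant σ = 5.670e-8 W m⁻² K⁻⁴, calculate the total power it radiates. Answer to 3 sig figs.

Surface area A = 4πR² = 4π(4.28×10⁶ m)² = 2.30196×10¹⁴ m².
P = σAT⁴ = 5.670×10⁻⁸ × 2.30196×10¹⁴ × (364.7)⁴ = 2.31×10¹⁷ W.

P ≈ 2.31×10¹⁷ W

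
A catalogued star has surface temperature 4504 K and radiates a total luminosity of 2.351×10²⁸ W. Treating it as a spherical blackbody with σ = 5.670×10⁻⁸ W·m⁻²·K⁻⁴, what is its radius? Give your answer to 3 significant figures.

L = 4πR²σT⁴ ⇒ R = √(L/(4πσT⁴)).
σT⁴ = 2.33333×10⁷ W/m², so R = √(2.351×10²⁸/(4π×2.33333×10⁷)) = 8.95×10⁹ m.

R ≈ 8.95×10⁹ m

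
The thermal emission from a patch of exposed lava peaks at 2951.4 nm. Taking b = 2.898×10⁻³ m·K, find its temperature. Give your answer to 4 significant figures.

T ≈ 981.9 K

Wien's law gives T = b/λ_max = (2.898×10⁻³ m·K)/(2.9514×10⁻⁶ m) = 981.9 K.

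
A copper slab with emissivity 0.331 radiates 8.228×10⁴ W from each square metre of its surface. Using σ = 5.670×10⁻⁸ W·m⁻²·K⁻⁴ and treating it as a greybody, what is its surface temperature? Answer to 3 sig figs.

T ≈ 1.45×10³ K

I = εσT⁴, so T = (I/εσ)^(1/4) = (8.228×10⁴/(0.331×5.670×10⁻⁸))^(1/4) = 1.45×10³ K.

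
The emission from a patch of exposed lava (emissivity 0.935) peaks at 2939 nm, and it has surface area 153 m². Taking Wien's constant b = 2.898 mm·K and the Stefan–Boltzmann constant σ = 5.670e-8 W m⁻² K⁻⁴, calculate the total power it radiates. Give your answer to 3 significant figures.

P ≈ 7.67×10⁶ W

Wien's law: T = b/λ_max = 2.898×10⁻³/2.939×10⁻⁶ = 986.050 K.
Area A = 153 m².
Then P = εσAT⁴ = 0.935×5.670×10⁻⁸×153×(986.050)⁴ = 7.67×10⁶ W.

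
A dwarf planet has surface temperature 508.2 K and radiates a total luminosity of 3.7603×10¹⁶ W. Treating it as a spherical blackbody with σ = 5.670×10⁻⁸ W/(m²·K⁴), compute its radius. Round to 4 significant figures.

R ≈ 8.895×10⁵ m

L = 4πR²σT⁴ ⇒ R = √(L/(4πσT⁴)).
σT⁴ = 3782.00 W/m², so R = √(3.7603×10¹⁶/(4π×3782.00)) = 8.895×10⁵ m.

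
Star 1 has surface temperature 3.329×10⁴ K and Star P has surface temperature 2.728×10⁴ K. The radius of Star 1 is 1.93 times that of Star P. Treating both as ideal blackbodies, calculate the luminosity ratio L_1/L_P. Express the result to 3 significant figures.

L ∝ R²T⁴, so L_1/L_P = (R_1/R_P)²(T_1/T_P)⁴ = (1.93)² × (3.329×10⁴/2.728×10⁴)⁴ = 3.7249 × 2.21757 = 8.26.

L_1/L_P ≈ 8.26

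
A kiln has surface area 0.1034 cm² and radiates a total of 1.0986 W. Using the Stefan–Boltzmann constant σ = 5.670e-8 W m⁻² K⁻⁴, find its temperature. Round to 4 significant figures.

Area A = 0.1034 cm² = 1.034×10⁻⁵ m².
P = σAT⁴ ⇒ T = (P/(σA))^(1/4) = (1.0986/(5.670×10⁻⁸×1.034×10⁻⁵))^(1/4) = 1170 K.

T ≈ 1170 K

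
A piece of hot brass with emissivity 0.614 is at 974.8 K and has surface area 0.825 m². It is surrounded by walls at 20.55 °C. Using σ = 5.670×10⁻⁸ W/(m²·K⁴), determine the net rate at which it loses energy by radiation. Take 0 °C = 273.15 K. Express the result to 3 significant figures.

Net loss ≈ 2.57×10⁴ W

Surroundings: T = 20.55 °C + 273.15 = 293.70 K.
Area A = 0.825 m².
Net radiated power P_net = εσA(T⁴ − T₀⁴) = 0.614×5.670×10⁻⁸×0.825×(974.8⁴ − 293.70⁴).
T⁴ − T₀⁴ = 9.02947×10¹¹ − 7.44073×10⁹ = 8.95506×10¹¹ K⁴, so P_net = 2.57×10⁴ W.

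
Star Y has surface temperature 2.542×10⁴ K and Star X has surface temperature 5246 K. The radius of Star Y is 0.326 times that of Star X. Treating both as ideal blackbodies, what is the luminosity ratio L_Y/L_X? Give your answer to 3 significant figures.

L_Y/L_X ≈ 58.6

L ∝ R²T⁴, so L_Y/L_X = (R_Y/R_X)²(T_Y/T_X)⁴ = (0.326)² × (2.542×10⁴/5246)⁴ = 0.106276 × 551.301 = 58.6.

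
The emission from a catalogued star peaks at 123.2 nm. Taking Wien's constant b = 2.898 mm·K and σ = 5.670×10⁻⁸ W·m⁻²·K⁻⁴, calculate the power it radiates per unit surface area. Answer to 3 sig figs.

I ≈ 1.74×10¹⁰ W/m²

Wien's law: T = b/λ_max = 2.898×10⁻³/1.232×10⁻⁷ = 23522.7 K.
Then I = σT⁴ = 5.670×10⁻⁸×(23522.7)⁴ = 1.74×10¹⁰ W/m².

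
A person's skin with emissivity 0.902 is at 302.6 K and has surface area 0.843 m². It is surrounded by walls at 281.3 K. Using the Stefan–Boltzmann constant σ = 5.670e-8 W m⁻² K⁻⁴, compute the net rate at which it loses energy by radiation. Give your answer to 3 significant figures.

Net loss ≈ 91.5 W

Area A = 0.843 m².
Net radiated power P_net = εσA(T⁴ − T₀⁴) = 0.902×5.670×10⁻⁸×0.843×(302.6⁴ − 281.3⁴).
T⁴ − T₀⁴ = 8.38447×10⁹ − 6.26151×10⁹ = 2.12296×10⁹ K⁴, so P_net = 91.5 W.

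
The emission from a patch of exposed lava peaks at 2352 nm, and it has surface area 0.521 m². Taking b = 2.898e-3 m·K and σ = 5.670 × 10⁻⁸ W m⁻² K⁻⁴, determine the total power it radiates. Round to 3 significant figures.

P ≈ 6.81×10⁴ W

Wien's law: T = b/λ_max = 2.898×10⁻³/2.352×10⁻⁶ = 1232.14 K.
Area A = 0.521 m².
Then P = σAT⁴ = 5.670×10⁻⁸×0.521×(1232.14)⁴ = 6.81×10⁴ W.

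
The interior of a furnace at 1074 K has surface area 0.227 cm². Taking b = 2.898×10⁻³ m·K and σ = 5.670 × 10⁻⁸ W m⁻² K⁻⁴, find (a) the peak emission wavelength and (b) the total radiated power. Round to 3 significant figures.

(a) λ_max = b/T = 2.898×10⁻³/1074 = 2.698×10⁻⁶ m = 2.70×10³ nm.
Area A = 0.227 cm² = 2.27×10⁻⁵ m².
(b) P = σAT⁴ = 5.670×10⁻⁸×2.27×10⁻⁵×(1074)⁴ = 1.71 W.

λ_max ≈ 2.70×10³ nm; P ≈ 1.71 W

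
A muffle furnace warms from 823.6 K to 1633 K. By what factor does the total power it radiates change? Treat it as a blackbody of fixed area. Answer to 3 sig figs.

P ∝ T⁴, so P₂/P₁ = (T₂/T₁)⁴ = (1633/823.6)⁴ = (1.98276)⁴ = 15.5.

P₂/P₁ ≈ 15.5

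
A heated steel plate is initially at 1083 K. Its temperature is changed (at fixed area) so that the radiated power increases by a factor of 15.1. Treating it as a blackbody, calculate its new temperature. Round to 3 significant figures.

T₂ ≈ 2.13×10³ K

P ∝ T⁴, so T₂/T₁ = (P₂/P₁)^(1/4) = (15.1)^(1/4) = 1.97126.
T₂ = 1083 × 1.97126 = 2.13×10³ K.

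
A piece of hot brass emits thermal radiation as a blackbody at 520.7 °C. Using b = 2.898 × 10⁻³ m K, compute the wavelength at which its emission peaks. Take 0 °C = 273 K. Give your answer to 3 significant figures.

λ_max ≈ 3.65 μm

T = 520.7 °C + 273 = 793.7 K.
Wien's displacement law: λ_max = b/T = (2.898×10⁻³ m·K)/(793.7 K) = 3.651×10⁻⁶ m.
That is 3.65 μm, in the infrared range.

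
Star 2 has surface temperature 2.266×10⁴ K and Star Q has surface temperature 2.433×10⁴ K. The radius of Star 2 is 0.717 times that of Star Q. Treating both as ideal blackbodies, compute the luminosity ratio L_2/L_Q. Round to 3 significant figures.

L_2/L_Q ≈ 0.387

L ∝ R²T⁴, so L_2/L_Q = (R_2/R_Q)²(T_2/T_Q)⁴ = (0.717)² × (2.266×10⁴/2.433×10⁴)⁴ = 0.514089 × 0.752439 = 0.387.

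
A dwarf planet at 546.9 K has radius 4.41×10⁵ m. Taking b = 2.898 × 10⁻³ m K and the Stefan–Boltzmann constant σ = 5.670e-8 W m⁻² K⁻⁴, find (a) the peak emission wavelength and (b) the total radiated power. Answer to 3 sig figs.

λ_max ≈ 5.30 μm; P ≈ 1.24×10¹⁶ W

(a) λ_max = b/T = 2.898×10⁻³/546.9 = 5.299×10⁻⁶ m = 5.30 μm.
Surface area A = 4πR² = 4π(4.41×10⁵ m)² = 2.44392×10¹² m².
(b) P = σAT⁴ = 5.670×10⁻⁸×2.44392×10¹²×(546.9)⁴ = 1.24×10¹⁶ W.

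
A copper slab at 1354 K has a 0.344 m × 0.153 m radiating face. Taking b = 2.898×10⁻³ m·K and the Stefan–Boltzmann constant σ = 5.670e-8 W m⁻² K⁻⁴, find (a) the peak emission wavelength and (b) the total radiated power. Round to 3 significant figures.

λ_max ≈ 2.14 μm; P ≈ 1.00×10⁴ W

(a) λ_max = b/T = 2.898×10⁻³/1354 = 2.140×10⁻⁶ m = 2.14 μm.
Area A = 0.344 × 0.153 = 0.052632 m².
(b) P = σAT⁴ = 5.670×10⁻⁸×0.052632×(1354)⁴ = 1.00×10⁴ W.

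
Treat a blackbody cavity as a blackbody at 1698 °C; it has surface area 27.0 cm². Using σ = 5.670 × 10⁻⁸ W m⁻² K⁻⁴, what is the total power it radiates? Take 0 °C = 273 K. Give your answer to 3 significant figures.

P ≈ 2.31×10³ W

T = 1698 °C + 273 = 1971 K.
Area A = 27.0 cm² = 2.70×10⁻³ m².
P = σAT⁴ = 5.670×10⁻⁸ × 2.70×10⁻³ × (1971)⁴ = 2.31×10³ W.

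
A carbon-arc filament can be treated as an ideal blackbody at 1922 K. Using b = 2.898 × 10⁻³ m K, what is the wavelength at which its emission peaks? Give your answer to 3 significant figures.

Wien's displacement law: λ_max = b/T = (2.898×10⁻³ m·K)/(1922 K) = 1.508×10⁻⁶ m.
That is 1.51 μm, in the infrared range.

λ_max ≈ 1.51 μm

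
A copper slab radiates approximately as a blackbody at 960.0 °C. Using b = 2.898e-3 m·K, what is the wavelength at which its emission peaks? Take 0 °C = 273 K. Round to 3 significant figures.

λ_max ≈ 2.35 μm

T = 960.0 °C + 273 = 1233.0 K.
Wien's displacement law: λ_max = b/T = (2.898×10⁻³ m·K)/(1233.0 K) = 2.350×10⁻⁶ m.
That is 2.35 μm, in the infrared range.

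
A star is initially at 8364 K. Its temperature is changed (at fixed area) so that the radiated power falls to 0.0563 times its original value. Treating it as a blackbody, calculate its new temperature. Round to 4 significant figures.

T₂ ≈ 4074 K

P ∝ T⁴, so T₂/T₁ = (P₂/P₁)^(1/4) = (0.0563)^(1/4) = 0.487110.
T₂ = 8364 × 0.487110 = 4074 K.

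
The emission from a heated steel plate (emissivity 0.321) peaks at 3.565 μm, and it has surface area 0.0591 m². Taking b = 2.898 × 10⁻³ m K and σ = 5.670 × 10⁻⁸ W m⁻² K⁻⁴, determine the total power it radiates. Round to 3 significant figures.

P ≈ 470 W

Wien's law: T = b/λ_max = 2.898×10⁻³/3.565×10⁻⁶ = 812.903 K.
Area A = 0.0591 m².
Then P = εσAT⁴ = 0.321×5.670×10⁻⁸×0.0591×(812.903)⁴ = 470 W.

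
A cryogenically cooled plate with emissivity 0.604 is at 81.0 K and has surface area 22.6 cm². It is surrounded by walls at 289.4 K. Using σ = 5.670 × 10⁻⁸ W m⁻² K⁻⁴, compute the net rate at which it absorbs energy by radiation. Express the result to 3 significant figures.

Net gain ≈ 0.540 W

Area A = 22.6 cm² = 2.26×10⁻³ m².
Net radiated power P_net = εσA(T⁴ − T₀⁴) = 0.604×5.670×10⁻⁸×2.26×10⁻³×(81.0⁴ − 289.4⁴).
T⁴ − T₀⁴ = 4.30467×10⁷ − 7.01446×10⁹ = -6.97141×10⁹ K⁴, so P_net = -0.540 W — negative, meaning a net gain of 0.540 W.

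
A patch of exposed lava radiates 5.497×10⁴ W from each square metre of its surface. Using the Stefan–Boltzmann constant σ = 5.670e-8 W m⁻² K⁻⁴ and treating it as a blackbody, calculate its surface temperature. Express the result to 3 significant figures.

T ≈ 992 K

I = σT⁴, so T = (I/σ)^(1/4) = (5.497×10⁴/(5.670×10⁻⁸))^(1/4) = 992 K.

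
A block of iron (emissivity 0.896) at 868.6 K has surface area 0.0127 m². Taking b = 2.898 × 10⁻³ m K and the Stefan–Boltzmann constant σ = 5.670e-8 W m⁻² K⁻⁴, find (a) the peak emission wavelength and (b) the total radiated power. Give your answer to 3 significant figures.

(a) λ_max = b/T = 2.898×10⁻³/868.6 = 3.336×10⁻⁶ m = 3.34 μm.
Area A = 0.0127 m².
(b) P = εσAT⁴ = 0.896×5.670×10⁻⁸×0.0127×(868.6)⁴ = 367 W.

λ_max ≈ 3.34 μm; P ≈ 367 W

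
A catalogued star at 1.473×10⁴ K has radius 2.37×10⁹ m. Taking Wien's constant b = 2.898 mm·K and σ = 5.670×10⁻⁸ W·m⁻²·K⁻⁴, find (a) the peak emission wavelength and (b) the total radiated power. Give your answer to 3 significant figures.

λ_max ≈ 197 nm; P ≈ 1.88×10²⁹ W

(a) λ_max = b/T = 2.898×10⁻³/1.473×10⁴ = 1.967×10⁻⁷ m = 197 nm.
Surface area A = 4πR² = 4π(2.37×10⁹ m)² = 7.05840×10¹⁹ m².
(b) P = σAT⁴ = 5.670×10⁻⁸×7.05840×10¹⁹×(1.473×10⁴)⁴ = 1.88×10²⁹ W.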